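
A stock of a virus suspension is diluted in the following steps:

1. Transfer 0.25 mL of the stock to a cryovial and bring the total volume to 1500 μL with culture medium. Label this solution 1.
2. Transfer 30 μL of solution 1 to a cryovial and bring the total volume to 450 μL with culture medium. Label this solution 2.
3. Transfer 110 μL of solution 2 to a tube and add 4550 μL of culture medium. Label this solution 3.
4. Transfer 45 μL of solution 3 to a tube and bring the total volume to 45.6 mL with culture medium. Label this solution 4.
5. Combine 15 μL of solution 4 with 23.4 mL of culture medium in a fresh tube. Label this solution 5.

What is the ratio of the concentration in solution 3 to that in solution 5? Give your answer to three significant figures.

1.58 × 10^6

Step 1: 0.25 mL brought to 1500 μL → factor 1.5/0.25 = 6
Step 2: 30 μL brought to 450 μL → factor 450/30 = 15
Step 3: 110 μL + 4550 μL = 4660 μL total → factor 4660/110 = 42.364
Step 4: 45 μL brought to 45.6 mL → factor 45600/45 = 1013.3
Step 5: 15 μL + 23.4 mL = 23415 μL total → factor 23415/15 = 1561
Dilution factor to solution 3 = 3812.7; to solution 5 = 6.031 × 10^9
[solution 3]/[solution 5] = (factor to solution 5)/(factor to solution 3) = 6.031 × 10^9/3812.7 = 1.58 × 10^6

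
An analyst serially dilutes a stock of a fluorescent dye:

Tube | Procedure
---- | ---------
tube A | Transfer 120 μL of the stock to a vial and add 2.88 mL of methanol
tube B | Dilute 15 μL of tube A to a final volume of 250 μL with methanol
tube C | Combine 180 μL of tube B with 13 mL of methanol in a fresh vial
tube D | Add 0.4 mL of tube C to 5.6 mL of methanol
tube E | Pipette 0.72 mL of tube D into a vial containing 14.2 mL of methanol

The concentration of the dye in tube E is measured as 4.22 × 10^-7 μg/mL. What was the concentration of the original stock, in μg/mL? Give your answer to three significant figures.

4.00 μg/mL

Step 1: 120 μL + 2.88 mL = 3000 μL total → factor 3000/120 = 25
Step 2: 15 μL brought to 250 μL → factor 250/15 = 16.667
Step 3: 180 μL + 13 mL = 13180 μL total → factor 13180/180 = 73.222
Step 4: 0.4 mL + 5.6 mL = 6 mL total → factor 6/0.4 = 15
Step 5: 0.72 mL + 14.2 mL = 14.92 mL total → factor 14.92/0.72 = 20.722
Overall dilution factor = 25 × 16.667 × 73.222 × 15 × 20.722 = 9.4833 × 10^6
Stock = 4.22 × 10^-7 μg/mL × 9.4833 × 10^6 = 4.00 μg/mL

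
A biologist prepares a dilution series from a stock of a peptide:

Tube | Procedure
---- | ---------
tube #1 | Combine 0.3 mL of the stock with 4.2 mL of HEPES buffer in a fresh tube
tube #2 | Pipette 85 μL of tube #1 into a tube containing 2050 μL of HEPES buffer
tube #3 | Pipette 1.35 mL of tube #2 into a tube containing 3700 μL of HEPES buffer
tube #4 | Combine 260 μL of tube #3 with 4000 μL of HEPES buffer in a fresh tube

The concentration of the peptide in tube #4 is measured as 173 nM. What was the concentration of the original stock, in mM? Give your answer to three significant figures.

Step 1: 0.3 mL + 4.2 mL = 4.5 mL total → factor 4.5/0.3 = 15
Step 2: 85 μL + 2050 μL = 2135 μL total → factor 2135/85 = 25.118
Step 3: 1.35 mL + 3700 μL = 5.05 mL total → factor 5.05/1.35 = 3.7407
Step 4: 260 μL + 4000 μL = 4260 μL total → factor 4260/260 = 16.385
Overall dilution factor = 15 × 25.118 × 3.7407 × 16.385 = 23092
Stock = 173 nM × 23092 = 3.995 × 10^6 nM = 3.99 mM

3.99 mM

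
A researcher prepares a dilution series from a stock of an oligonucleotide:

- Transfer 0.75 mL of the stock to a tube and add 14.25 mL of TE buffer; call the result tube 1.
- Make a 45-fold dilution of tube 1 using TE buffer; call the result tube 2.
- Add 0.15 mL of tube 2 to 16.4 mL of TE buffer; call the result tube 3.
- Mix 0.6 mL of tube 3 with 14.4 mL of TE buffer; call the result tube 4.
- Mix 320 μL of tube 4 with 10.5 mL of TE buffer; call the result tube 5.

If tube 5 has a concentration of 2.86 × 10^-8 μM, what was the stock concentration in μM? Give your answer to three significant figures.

Step 1: 0.75 mL + 14.25 mL = 15 mL total → factor 15/0.75 = 20
Step 2: 45-fold → factor 45
Step 3: 0.15 mL + 16.4 mL = 16.55 mL total → factor 16.55/0.15 = 110.33
Step 4: 0.6 mL + 14.4 mL = 15 mL total → factor 15/0.6 = 25
Step 5: 320 μL + 10.5 mL = 10820 μL total → factor 10820/320 = 33.812
Overall dilution factor = 20 × 45 × 110.33 × 25 × 33.812 = 8.394 × 10^7
Stock = 2.86 × 10^-8 μM × 8.394 × 10^7 = 2.40 μM

2.40 μM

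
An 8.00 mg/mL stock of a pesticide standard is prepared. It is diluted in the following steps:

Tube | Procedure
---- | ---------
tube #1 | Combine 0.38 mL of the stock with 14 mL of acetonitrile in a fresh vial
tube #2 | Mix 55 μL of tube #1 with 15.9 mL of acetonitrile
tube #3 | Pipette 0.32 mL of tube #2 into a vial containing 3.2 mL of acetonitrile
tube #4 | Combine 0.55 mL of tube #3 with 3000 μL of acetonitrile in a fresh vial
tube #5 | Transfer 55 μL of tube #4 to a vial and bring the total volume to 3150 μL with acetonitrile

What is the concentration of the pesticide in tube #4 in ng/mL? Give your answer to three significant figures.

10.3 ng/mL

Step 1: 0.38 mL + 14 mL = 14.38 mL total → factor 14.38/0.38 = 37.842
Step 2: 55 μL + 15.9 mL = 15955 μL total → factor 15955/55 = 290.09
Step 3: 0.32 mL + 3.2 mL = 3.52 mL total → factor 3.52/0.32 = 11
Step 4: 0.55 mL + 3000 μL = 3.55 mL total → factor 3.55/0.55 = 6.4545
Dilution factor through tube #4 = 37.842 × 290.09 × 11 × 6.4545 = 7.7941 × 10^5
[tube #4] = 8.00 mg/mL / 7.7941 × 10^5 = 1.026 × 10^-5 mg/mL = 10.3 ng/mL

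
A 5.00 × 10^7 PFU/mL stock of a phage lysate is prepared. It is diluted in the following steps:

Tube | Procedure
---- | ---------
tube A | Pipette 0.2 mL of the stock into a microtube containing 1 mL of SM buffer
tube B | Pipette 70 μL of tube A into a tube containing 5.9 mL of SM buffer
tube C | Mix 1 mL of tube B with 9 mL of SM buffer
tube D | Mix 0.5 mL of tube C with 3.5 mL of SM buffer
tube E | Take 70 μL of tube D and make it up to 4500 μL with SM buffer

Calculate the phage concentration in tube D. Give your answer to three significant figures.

Step 1: 0.2 mL + 1 mL = 1.2 mL total → factor 1.2/0.2 = 6
Step 2: 70 μL + 5.9 mL = 5970 μL total → factor 5970/70 = 85.286
Step 3: 1 mL + 9 mL = 10 mL total → factor 10/1 = 10
Step 4: 0.5 mL + 3.5 mL = 4 mL total → factor 4/0.5 = 8
Dilution factor through tube D = 6 × 85.286 × 10 × 8 = 40937
[tube D] = 5.00 × 10^7 PFU/mL / 40937 = 1.22 × 10^3 PFU/mL

1.22 × 10^3 PFU/mL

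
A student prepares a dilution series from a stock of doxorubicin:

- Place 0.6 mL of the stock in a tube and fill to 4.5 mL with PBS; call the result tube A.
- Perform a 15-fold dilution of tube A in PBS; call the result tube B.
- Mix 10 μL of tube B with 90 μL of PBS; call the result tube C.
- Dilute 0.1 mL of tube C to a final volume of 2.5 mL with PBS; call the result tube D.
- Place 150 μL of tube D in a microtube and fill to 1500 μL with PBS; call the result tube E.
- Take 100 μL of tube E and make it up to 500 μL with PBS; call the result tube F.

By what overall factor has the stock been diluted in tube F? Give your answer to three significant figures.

1.41 × 10^6

Step 1: 0.6 mL brought to 4.5 mL → factor 4.5/0.6 = 7.5
Step 2: 15-fold → factor 15
Step 3: 10 μL + 90 μL = 100 μL total → factor 100/10 = 10
Step 4: 0.1 mL brought to 2.5 mL → factor 2.5/0.1 = 25
Step 5: 150 μL brought to 1500 μL → factor 1500/150 = 10
Step 6: 100 μL brought to 500 μL → factor 500/100 = 5
Overall dilution factor = 7.5 × 15 × 10 × 25 × 10 × 5 = 1.4062 × 10^6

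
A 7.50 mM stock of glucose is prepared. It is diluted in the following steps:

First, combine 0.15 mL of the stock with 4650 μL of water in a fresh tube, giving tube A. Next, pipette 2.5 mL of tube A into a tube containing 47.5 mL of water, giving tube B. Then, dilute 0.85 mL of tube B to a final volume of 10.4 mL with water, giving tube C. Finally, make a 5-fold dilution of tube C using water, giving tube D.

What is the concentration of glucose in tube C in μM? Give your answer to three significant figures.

Step 1: 0.15 mL + 4650 μL = 4.8 mL total → factor 4.8/0.15 = 32
Step 2: 2.5 mL + 47.5 mL = 50 mL total → factor 50/2.5 = 20
Step 3: 0.85 mL brought to 10.4 mL → factor 10.4/0.85 = 12.235
Dilution factor through tube C = 32 × 20 × 12.235 = 7830.6
[tube C] = 7.50 mM / 7830.6 = 0.0009578 mM = 0.958 μM

0.958 μM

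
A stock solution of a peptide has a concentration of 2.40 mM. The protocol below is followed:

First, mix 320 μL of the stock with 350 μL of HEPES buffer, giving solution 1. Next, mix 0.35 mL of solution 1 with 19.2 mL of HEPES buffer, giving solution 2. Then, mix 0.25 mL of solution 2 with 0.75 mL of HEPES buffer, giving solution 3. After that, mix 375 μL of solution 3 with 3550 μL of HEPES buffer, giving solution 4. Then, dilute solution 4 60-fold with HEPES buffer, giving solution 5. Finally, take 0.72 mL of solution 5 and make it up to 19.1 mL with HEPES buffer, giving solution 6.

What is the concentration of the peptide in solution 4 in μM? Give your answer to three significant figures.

Step 1: 320 μL + 350 μL = 670 μL total → factor 670/320 = 2.0938
Step 2: 0.35 mL + 19.2 mL = 19.55 mL total → factor 19.55/0.35 = 55.857
Step 3: 0.25 mL + 0.75 mL = 1 mL total → factor 1/0.25 = 4
Step 4: 375 μL + 3550 μL = 3925 μL total → factor 3925/375 = 10.467
Dilution factor through solution 4 = 2.0938 × 55.857 × 4 × 10.467 = 4896.3
[solution 4] = 2.40 mM / 4896.3 = 0.0004902 mM = 0.490 μM

0.490 μM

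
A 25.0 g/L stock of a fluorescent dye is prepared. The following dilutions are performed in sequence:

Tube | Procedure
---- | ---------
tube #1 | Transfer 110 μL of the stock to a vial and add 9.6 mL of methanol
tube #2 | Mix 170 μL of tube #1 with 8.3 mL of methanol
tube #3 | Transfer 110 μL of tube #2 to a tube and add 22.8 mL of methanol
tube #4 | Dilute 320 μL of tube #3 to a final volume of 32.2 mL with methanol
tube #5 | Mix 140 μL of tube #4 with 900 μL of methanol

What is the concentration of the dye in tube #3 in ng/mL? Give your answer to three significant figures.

Step 1: 110 μL + 9.6 mL = 9710 μL total → factor 9710/110 = 88.273
Step 2: 170 μL + 8.3 mL = 8470 μL total → factor 8470/170 = 49.824
Step 3: 110 μL + 22.8 mL = 22910 μL total → factor 22910/110 = 208.27
Dilution factor through tube #3 = 88.273 × 49.824 × 208.27 = 9.16 × 10^5
[tube #3] = 25.0 g/L / 9.16 × 10^5 = 2.729 × 10^-5 g/L = 27.3 ng/mL

27.3 ng/mL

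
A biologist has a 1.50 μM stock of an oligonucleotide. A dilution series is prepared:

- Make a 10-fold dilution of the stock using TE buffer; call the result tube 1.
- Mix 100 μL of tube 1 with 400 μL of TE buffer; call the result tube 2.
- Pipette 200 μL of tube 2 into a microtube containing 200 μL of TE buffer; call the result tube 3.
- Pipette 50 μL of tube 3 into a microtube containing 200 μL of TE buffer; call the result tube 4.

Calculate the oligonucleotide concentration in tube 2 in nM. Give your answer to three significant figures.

30.0 nM

Step 1: 10-fold → factor 10
Step 2: 100 μL + 400 μL = 500 μL total → factor 500/100 = 5
Dilution factor through tube 2 = 10 × 5 = 50
[tube 2] = 1.50 μM / 50 = 0.03000 μM = 30.0 nM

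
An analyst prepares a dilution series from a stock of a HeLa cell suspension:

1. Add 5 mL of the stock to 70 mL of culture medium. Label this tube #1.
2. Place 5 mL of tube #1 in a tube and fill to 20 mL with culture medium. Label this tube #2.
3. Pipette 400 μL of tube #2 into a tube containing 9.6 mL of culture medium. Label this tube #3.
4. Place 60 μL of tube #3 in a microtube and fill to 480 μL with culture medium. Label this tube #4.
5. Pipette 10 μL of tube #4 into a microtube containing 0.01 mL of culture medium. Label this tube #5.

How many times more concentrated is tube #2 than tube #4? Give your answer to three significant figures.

200

Step 1: 5 mL + 70 mL = 75 mL total → factor 75/5 = 15
Step 2: 5 mL brought to 20 mL → factor 20/5 = 4
Step 3: 400 μL + 9.6 mL = 10000 μL total → factor 10000/400 = 25
Step 4: 60 μL brought to 480 μL → factor 480/60 = 8
Dilution factor to tube #2 = 60; to tube #4 = 12000
[tube #2]/[tube #4] = (factor to tube #4)/(factor to tube #2) = 12000/60 = 200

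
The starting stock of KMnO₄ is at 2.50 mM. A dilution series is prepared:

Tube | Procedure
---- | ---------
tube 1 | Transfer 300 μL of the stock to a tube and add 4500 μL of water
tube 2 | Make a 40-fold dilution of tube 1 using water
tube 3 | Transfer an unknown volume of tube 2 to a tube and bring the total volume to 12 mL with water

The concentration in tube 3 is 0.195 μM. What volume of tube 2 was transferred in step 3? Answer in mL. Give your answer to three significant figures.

Step 1: 300 μL + 4500 μL = 4800 μL total → factor 4800/300 = 16
Step 2: 40-fold → factor 40
Step 3: v brought to 12 mL → factor = 12 mL/v
Product of known-step factors = 640
Overall factor = 2.50 mM / (0.195 μM) = 12821
Step-3 factor = 12821 / 640 = 20.032
v = 12 mL / 20.032 = 0.599 mL

0.599 mL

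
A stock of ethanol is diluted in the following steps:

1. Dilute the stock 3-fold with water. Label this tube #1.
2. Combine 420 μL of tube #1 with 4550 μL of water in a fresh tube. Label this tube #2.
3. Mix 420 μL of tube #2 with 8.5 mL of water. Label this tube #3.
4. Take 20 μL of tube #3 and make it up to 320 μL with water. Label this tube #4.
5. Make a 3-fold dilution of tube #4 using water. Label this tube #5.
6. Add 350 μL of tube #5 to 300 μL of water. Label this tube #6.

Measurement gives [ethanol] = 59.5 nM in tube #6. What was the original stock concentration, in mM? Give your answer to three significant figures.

Step 1: 3-fold → factor 3
Step 2: 420 μL + 4550 μL = 4970 μL total → factor 4970/420 = 11.833
Step 3: 420 μL + 8.5 mL = 8920 μL total → factor 8920/420 = 21.238
Step 4: 20 μL brought to 320 μL → factor 320/20 = 16
Step 5: 3-fold → factor 3
Step 6: 350 μL + 300 μL = 650 μL total → factor 650/350 = 1.8571
Overall dilution factor = 3 × 11.833 × 21.238 × 16 × 3 × 1.8571 = 67209
Stock = 59.5 nM × 67209 = 3.999 × 10^6 nM = 4.00 mM

4.00 mM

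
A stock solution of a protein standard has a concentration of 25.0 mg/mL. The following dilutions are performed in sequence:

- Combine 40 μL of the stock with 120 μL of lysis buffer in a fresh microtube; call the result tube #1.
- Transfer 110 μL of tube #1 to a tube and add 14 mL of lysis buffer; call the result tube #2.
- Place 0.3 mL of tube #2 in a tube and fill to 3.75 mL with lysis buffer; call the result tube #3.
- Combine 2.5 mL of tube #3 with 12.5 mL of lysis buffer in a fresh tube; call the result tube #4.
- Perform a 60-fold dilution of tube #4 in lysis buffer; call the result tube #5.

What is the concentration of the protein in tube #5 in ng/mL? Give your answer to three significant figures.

Step 1: 40 μL + 120 μL = 160 μL total → factor 160/40 = 4
Step 2: 110 μL + 14 mL = 14110 μL total → factor 14110/110 = 128.27
Step 3: 0.3 mL brought to 3.75 mL → factor 3.75/0.3 = 12.5
Step 4: 2.5 mL + 12.5 mL = 15 mL total → factor 15/2.5 = 6
Step 5: 60-fold → factor 60
Overall dilution factor = 4 × 128.27 × 12.5 × 6 × 60 = 2.3089 × 10^6
Final = 25.0 mg/mL / 2.3089 × 10^6 = 1.083 × 10^-5 mg/mL = 10.8 ng/mL

10.8 ng/mL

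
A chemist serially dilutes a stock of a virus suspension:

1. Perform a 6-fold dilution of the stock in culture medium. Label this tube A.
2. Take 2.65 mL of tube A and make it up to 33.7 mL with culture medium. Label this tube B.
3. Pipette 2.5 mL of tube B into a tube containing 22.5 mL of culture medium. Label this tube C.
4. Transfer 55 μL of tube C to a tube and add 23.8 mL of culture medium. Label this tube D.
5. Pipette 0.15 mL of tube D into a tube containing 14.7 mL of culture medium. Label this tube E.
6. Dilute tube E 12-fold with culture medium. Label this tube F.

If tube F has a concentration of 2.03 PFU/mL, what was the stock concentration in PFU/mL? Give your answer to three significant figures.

7.98 × 10^8 PFU/mL

Step 1: 6-fold → factor 6
Step 2: 2.65 mL brought to 33.7 mL → factor 33.7/2.65 = 12.717
Step 3: 2.5 mL + 22.5 mL = 25 mL total → factor 25/2.5 = 10
Step 4: 55 μL + 23.8 mL = 23855 μL total → factor 23855/55 = 433.73
Step 5: 0.15 mL + 14.7 mL = 14.85 mL total → factor 14.85/0.15 = 99
Step 6: 12-fold → factor 12
Overall dilution factor = 6 × 12.717 × 10 × 433.73 × 99 × 12 = 3.9316 × 10^8
Stock = 2.03 PFU/mL × 3.9316 × 10^8 = 7.98 × 10^8 PFU/mL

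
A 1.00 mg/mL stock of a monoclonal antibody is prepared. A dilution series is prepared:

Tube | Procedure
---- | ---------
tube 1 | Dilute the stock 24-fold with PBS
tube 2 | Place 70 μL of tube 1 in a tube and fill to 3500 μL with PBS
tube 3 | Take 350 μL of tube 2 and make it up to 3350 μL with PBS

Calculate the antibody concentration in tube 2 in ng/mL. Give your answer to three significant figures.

833 ng/mL

Step 1: 24-fold → factor 24
Step 2: 70 μL brought to 3500 μL → factor 3500/70 = 50
Dilution factor through tube 2 = 24 × 50 = 1200
[tube 2] = 1.00 mg/mL / 1200 = 0.0008333 mg/mL = 833 ng/mL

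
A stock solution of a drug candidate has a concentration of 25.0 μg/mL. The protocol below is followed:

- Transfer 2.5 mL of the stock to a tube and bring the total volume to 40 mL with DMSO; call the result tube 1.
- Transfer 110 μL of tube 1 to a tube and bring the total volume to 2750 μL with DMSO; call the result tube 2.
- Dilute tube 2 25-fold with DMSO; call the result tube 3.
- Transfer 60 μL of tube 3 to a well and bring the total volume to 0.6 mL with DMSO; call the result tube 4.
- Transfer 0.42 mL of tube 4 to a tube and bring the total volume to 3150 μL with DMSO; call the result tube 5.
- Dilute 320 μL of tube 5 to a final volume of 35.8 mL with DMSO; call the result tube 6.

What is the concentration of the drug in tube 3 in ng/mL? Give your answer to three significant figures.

Step 1: 2.5 mL brought to 40 mL → factor 40/2.5 = 16
Step 2: 110 μL brought to 2750 μL → factor 2750/110 = 25
Step 3: 25-fold → factor 25
Dilution factor through tube 3 = 16 × 25 × 25 = 10000
[tube 3] = 25.0 μg/mL / 10000 = 0.002500 μg/mL = 2.50 ng/mL

2.50 ng/mL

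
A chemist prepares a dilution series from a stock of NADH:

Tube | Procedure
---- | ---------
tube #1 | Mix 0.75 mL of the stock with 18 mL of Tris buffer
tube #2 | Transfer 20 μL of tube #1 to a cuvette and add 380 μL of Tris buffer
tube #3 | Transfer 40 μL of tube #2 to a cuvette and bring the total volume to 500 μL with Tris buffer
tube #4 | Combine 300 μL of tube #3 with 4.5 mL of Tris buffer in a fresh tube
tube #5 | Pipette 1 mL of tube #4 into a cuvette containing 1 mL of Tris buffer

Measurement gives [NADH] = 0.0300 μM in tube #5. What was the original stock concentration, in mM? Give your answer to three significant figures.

Step 1: 0.75 mL + 18 mL = 18.75 mL total → factor 18.75/0.75 = 25
Step 2: 20 μL + 380 μL = 400 μL total → factor 400/20 = 20
Step 3: 40 μL brought to 500 μL → factor 500/40 = 12.5
Step 4: 300 μL + 4.5 mL = 4800 μL total → factor 4800/300 = 16
Step 5: 1 mL + 1 mL = 2 mL total → factor 2/1 = 2
Overall dilution factor = 25 × 20 × 12.5 × 16 × 2 = 2 × 10^5
Stock = 0.0300 μM × 2 × 10^5 = 6000 μM = 6.00 mM

6.00 mM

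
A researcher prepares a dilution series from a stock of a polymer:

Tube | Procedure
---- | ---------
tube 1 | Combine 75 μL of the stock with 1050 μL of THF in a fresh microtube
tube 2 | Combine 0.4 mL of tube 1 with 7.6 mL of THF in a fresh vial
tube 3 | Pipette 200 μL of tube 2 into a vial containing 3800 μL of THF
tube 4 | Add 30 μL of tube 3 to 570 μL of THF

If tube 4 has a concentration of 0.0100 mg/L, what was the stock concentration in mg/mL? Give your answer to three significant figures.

Step 1: 75 μL + 1050 μL = 1125 μL total → factor 1125/75 = 15
Step 2: 0.4 mL + 7.6 mL = 8 mL total → factor 8/0.4 = 20
Step 3: 200 μL + 3800 μL = 4000 μL total → factor 4000/200 = 20
Step 4: 30 μL + 570 μL = 600 μL total → factor 600/30 = 20
Overall dilution factor = 15 × 20 × 20 × 20 = 1.2 × 10^5
Stock = 0.0100 mg/L × 1.2 × 10^5 = 1200 mg/L = 1.20 mg/mL

1.20 mg/mL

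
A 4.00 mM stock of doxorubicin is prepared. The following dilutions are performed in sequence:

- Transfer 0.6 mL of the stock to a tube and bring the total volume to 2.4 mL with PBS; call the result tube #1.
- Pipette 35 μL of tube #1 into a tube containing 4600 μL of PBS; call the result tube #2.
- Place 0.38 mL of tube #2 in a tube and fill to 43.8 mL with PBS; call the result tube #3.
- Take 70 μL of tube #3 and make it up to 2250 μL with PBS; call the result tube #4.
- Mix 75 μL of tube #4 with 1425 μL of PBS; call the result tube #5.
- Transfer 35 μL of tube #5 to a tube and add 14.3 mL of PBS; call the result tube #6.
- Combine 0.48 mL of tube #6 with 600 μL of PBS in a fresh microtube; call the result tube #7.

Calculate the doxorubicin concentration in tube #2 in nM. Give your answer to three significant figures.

Step 1: 0.6 mL brought to 2.4 mL → factor 2.4/0.6 = 4
Step 2: 35 μL + 4600 μL = 4635 μL total → factor 4635/35 = 132.43
Dilution factor through tube #2 = 4 × 132.43 = 529.71
[tube #2] = 4.00 mM / 529.71 = 0.007551 mM = 7.55 × 10^3 nM

7.55 × 10^3 nM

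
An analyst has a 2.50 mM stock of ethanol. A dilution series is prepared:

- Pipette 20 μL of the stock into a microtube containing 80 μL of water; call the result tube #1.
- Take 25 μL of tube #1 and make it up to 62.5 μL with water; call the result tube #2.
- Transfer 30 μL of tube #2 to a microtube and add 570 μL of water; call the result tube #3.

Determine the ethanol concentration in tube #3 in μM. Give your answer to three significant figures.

10.0 μM

Step 1: 20 μL + 80 μL = 100 μL total → factor 100/20 = 5
Step 2: 25 μL brought to 62.5 μL → factor 62.5/25 = 2.5
Step 3: 30 μL + 570 μL = 600 μL total → factor 600/30 = 20
Overall dilution factor = 5 × 2.5 × 20 = 250
Final = 2.50 mM / 250 = 0.01000 mM = 10.0 μM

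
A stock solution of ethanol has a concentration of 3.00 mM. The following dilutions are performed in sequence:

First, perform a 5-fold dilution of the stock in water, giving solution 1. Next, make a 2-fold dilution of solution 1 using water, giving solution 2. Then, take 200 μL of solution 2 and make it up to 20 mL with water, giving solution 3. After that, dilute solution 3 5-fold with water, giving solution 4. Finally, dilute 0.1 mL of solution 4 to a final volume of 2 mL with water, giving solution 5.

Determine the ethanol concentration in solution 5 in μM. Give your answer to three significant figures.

Step 1: 5-fold → factor 5
Step 2: 2-fold → factor 2
Step 3: 200 μL brought to 20 mL → factor 20000/200 = 100
Step 4: 5-fold → factor 5
Step 5: 0.1 mL brought to 2 mL → factor 2/0.1 = 20
Overall dilution factor = 5 × 2 × 100 × 5 × 20 = 1 × 10^5
Final = 3.00 mM / 1 × 10^5 = 3.000 × 10^-5 mM = 0.0300 μM

0.0300 μM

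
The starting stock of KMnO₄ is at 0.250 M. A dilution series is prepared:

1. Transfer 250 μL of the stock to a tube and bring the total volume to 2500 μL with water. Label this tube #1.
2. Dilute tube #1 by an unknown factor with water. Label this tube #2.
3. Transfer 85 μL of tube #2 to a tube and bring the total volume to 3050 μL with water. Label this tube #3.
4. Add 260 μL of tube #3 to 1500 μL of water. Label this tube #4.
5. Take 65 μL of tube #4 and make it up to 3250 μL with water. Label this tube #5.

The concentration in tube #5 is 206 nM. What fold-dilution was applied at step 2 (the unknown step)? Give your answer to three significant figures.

Step 1: 250 μL brought to 2500 μL → factor 2500/250 = 10
Step 2: unknown factor x
Step 3: 85 μL brought to 3050 μL → factor 3050/85 = 35.882
Step 4: 260 μL + 1500 μL = 1760 μL total → factor 1760/260 = 6.7692
Step 5: 65 μL brought to 3250 μL → factor 3250/65 = 50
Product of known-step factors = 1.2145 × 10^5
Overall factor = 0.250 M / (206 nM) = 1.2136 × 10^6
x = 1.2136 × 10^6 / 1.2145 × 10^5 = 9.99

9.99-fold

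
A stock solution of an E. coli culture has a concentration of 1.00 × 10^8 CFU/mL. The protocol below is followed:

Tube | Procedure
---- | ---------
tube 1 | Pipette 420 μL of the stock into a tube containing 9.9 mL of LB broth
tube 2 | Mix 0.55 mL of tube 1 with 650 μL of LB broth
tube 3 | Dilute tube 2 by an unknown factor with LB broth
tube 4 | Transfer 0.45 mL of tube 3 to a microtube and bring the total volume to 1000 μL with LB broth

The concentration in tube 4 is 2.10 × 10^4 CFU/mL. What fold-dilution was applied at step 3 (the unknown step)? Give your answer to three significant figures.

Step 1: 420 μL + 9.9 mL = 10320 μL total → factor 10320/420 = 24.571
Step 2: 0.55 mL + 650 μL = 1.2 mL total → factor 1.2/0.55 = 2.1818
Step 3: unknown factor x
Step 4: 0.45 mL brought to 1000 μL → factor 1/0.45 = 2.2222
Product of known-step factors = 119.13
Overall factor = 1.00 × 10^8 CFU/mL / (2.10 × 10^4 CFU/mL) = 4761.9
x = 4761.9 / 119.13 = 40.0

40.0-fold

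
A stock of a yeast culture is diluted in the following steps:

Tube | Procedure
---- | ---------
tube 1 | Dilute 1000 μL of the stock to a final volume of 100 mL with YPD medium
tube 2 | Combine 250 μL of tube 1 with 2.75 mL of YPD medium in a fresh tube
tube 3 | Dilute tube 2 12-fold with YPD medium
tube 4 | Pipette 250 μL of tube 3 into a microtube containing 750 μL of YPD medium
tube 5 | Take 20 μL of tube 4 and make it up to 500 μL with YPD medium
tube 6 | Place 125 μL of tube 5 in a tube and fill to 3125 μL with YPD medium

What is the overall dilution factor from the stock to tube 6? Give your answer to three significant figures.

Step 1: 1000 μL brought to 100 mL → factor 1 × 10^5/1000 = 100
Step 2: 250 μL + 2.75 mL = 3000 μL total → factor 3000/250 = 12
Step 3: 12-fold → factor 12
Step 4: 250 μL + 750 μL = 1000 μL total → factor 1000/250 = 4
Step 5: 20 μL brought to 500 μL → factor 500/20 = 25
Step 6: 125 μL brought to 3125 μL → factor 3125/125 = 25
Overall dilution factor = 100 × 12 × 12 × 4 × 25 × 25 = 3.6 × 10^7

3.60 × 10^7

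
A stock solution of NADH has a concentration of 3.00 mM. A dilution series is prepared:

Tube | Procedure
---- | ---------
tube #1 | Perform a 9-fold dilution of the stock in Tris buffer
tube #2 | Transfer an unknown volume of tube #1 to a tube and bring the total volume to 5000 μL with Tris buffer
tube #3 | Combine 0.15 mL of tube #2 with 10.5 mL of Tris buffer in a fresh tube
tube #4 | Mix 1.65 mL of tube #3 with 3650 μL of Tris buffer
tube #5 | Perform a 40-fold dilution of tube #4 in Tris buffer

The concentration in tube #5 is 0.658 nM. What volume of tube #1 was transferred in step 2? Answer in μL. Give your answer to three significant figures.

Step 1: 9-fold → factor 9
Step 2: v brought to 5000 μL → factor = 5000 μL/v
Step 3: 0.15 mL + 10.5 mL = 10.65 mL total → factor 10.65/0.15 = 71
Step 4: 1.65 mL + 3650 μL = 5.3 mL total → factor 5.3/1.65 = 3.2121
Step 5: 40-fold → factor 40
Product of known-step factors = 82102
Overall factor = 3.00 mM / (0.658 nM) = 4.5593 × 10^6
Step-2 factor = 4.5593 × 10^6 / 82102 = 55.532
v = 5000 μL / 55.532 = 90.0 μL

90.0 μL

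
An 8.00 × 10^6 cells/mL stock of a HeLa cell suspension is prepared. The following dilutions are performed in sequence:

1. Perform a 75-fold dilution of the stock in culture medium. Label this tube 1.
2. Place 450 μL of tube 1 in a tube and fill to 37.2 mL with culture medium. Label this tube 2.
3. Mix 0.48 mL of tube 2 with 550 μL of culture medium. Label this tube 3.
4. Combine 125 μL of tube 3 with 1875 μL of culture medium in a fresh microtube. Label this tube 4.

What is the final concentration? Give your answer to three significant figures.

37.6 cells/mL

Step 1: 75-fold → factor 75
Step 2: 450 μL brought to 37.2 mL → factor 37200/450 = 82.667
Step 3: 0.48 mL + 550 μL = 1.03 mL total → factor 1.03/0.48 = 2.1458
Step 4: 125 μL + 1875 μL = 2000 μL total → factor 2000/125 = 16
Overall dilution factor = 75 × 82.667 × 2.1458 × 16 = 2.1287 × 10^5
Final = 8.00 × 10^6 cells/mL / 2.1287 × 10^5 = 37.6 cells/mL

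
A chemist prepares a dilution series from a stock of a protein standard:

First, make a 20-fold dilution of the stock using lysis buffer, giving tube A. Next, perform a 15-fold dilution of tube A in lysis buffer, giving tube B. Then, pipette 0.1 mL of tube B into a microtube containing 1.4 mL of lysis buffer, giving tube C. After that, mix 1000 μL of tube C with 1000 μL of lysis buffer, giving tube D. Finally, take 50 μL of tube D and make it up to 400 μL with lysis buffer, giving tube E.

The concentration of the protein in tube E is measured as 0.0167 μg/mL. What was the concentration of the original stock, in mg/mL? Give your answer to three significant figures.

Step 1: 20-fold → factor 20
Step 2: 15-fold → factor 15
Step 3: 0.1 mL + 1.4 mL = 1.5 mL total → factor 1.5/0.1 = 15
Step 4: 1000 μL + 1000 μL = 2000 μL total → factor 2000/1000 = 2
Step 5: 50 μL brought to 400 μL → factor 400/50 = 8
Overall dilution factor = 20 × 15 × 15 × 2 × 8 = 72000
Stock = 0.0167 μg/mL × 72000 = 1202 μg/mL = 1.20 mg/mL

1.20 mg/mL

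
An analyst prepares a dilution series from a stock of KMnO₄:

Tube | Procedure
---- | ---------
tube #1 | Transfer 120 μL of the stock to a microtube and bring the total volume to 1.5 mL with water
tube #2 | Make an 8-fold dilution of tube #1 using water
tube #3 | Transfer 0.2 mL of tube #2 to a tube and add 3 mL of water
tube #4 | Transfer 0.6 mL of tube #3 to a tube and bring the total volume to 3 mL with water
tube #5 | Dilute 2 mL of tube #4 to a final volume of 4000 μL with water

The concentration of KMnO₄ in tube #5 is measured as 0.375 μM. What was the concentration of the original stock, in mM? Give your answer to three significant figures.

Step 1: 120 μL brought to 1.5 mL → factor 1500/120 = 12.5
Step 2: 8-fold → factor 8
Step 3: 0.2 mL + 3 mL = 3.2 mL total → factor 3.2/0.2 = 16
Step 4: 0.6 mL brought to 3 mL → factor 3/0.6 = 5
Step 5: 2 mL brought to 4000 μL → factor 4/2 = 2
Overall dilution factor = 12.5 × 8 × 16 × 5 × 2 = 16000
Stock = 0.375 μM × 16000 = 6000 μM = 6.00 mM

6.00 mM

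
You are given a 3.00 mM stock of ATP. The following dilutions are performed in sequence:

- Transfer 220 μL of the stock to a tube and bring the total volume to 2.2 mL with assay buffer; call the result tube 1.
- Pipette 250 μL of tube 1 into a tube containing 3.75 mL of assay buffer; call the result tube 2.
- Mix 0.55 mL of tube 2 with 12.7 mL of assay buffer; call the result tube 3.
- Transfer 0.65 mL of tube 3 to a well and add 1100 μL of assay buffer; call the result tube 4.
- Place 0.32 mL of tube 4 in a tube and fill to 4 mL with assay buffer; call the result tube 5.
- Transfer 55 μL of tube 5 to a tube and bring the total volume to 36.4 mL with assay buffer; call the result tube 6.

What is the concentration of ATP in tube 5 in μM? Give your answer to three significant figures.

0.0231 μM

Step 1: 220 μL brought to 2.2 mL → factor 2200/220 = 10
Step 2: 250 μL + 3.75 mL = 4000 μL total → factor 4000/250 = 16
Step 3: 0.55 mL + 12.7 mL = 13.25 mL total → factor 13.25/0.55 = 24.091
Step 4: 0.65 mL + 1100 μL = 1.75 mL total → factor 1.75/0.65 = 2.6923
Step 5: 0.32 mL brought to 4 mL → factor 4/0.32 = 12.5
Dilution factor through tube 5 = 10 × 16 × 24.091 × 2.6923 × 12.5 = 1.2972 × 10^5
[tube 5] = 3.00 mM / 1.2972 × 10^5 = 2.313 × 10^-5 mM = 0.0231 μM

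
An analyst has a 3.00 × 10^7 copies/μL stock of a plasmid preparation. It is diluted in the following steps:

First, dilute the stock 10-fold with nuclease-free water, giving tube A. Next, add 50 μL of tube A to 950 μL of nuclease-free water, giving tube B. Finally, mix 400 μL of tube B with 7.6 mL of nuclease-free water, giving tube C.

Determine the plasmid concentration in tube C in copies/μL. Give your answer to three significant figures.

7.50 × 10^3 copies/μL

Step 1: 10-fold → factor 10
Step 2: 50 μL + 950 μL = 1000 μL total → factor 1000/50 = 20
Step 3: 400 μL + 7.6 mL = 8000 μL total → factor 8000/400 = 20
Overall dilution factor = 10 × 20 × 20 = 4000
Final = 3.00 × 10^7 copies/μL / 4000 = 7.50 × 10^3 copies/μL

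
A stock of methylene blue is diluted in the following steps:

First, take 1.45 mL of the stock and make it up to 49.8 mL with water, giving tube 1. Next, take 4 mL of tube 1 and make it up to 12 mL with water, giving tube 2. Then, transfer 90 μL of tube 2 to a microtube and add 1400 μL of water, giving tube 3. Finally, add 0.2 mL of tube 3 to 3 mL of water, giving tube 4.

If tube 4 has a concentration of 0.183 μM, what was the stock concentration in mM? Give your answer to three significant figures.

4.99 mM

Step 1: 1.45 mL brought to 49.8 mL → factor 49.8/1.45 = 34.345
Step 2: 4 mL brought to 12 mL → factor 12/4 = 3
Step 3: 90 μL + 1400 μL = 1490 μL total → factor 1490/90 = 16.556
Step 4: 0.2 mL + 3 mL = 3.2 mL total → factor 3.2/0.2 = 16
Overall dilution factor = 34.345 × 3 × 16.556 × 16 = 27293
Stock = 0.183 μM × 27293 = 4995 μM = 4.99 mM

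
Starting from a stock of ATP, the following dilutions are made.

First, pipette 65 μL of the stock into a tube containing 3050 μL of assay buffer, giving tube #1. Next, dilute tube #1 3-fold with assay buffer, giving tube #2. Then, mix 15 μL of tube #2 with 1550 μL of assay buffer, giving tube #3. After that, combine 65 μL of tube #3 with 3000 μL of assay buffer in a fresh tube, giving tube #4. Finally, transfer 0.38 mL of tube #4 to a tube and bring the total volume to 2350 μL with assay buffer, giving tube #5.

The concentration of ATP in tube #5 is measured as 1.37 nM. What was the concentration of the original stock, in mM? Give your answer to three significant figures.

Step 1: 65 μL + 3050 μL = 3115 μL total → factor 3115/65 = 47.923
Step 2: 3-fold → factor 3
Step 3: 15 μL + 1550 μL = 1565 μL total → factor 1565/15 = 104.33
Step 4: 65 μL + 3000 μL = 3065 μL total → factor 3065/65 = 47.154
Step 5: 0.38 mL brought to 2350 μL → factor 2.35/0.38 = 6.1842
Overall dilution factor = 47.923 × 3 × 104.33 × 47.154 × 6.1842 = 4.3741 × 10^6
Stock = 1.37 nM × 4.3741 × 10^6 = 5.993 × 10^6 nM = 5.99 mM

5.99 mM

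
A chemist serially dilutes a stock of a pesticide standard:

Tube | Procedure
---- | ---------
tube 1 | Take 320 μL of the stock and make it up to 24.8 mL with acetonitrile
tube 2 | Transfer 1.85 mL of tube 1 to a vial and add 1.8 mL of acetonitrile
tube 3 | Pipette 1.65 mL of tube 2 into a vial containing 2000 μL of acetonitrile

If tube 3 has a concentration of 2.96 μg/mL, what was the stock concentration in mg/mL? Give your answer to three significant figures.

1.00 mg/mL

Step 1: 320 μL brought to 24.8 mL → factor 24800/320 = 77.5
Step 2: 1.85 mL + 1.8 mL = 3.65 mL total → factor 3.65/1.85 = 1.973
Step 3: 1.65 mL + 2000 μL = 3.65 mL total → factor 3.65/1.65 = 2.2121
Overall dilution factor = 77.5 × 1.973 × 2.2121 = 338.25
Stock = 2.96 μg/mL × 338.25 = 1001 μg/mL = 1.00 mg/mL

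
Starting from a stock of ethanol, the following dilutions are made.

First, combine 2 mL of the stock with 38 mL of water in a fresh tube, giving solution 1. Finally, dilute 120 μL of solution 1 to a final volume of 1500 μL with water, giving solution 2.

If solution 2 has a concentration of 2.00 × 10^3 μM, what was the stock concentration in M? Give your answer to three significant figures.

Step 1: 2 mL + 38 mL = 40 mL total → factor 40/2 = 20
Step 2: 120 μL brought to 1500 μL → factor 1500/120 = 12.5
Overall dilution factor = 20 × 12.5 = 250
Stock = 2.00 × 10^3 μM × 250 = 5.000 × 10^5 μM = 0.500 M

0.500 M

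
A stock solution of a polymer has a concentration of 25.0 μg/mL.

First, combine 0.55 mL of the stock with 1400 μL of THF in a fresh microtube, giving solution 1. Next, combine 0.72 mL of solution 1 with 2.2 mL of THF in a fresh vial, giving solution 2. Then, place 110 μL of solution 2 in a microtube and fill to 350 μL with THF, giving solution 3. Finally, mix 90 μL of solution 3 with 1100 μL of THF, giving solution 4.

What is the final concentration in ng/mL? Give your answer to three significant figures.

41.3 ng/mL

Step 1: 0.55 mL + 1400 μL = 1.95 mL total → factor 1.95/0.55 = 3.5455
Step 2: 0.72 mL + 2.2 mL = 2.92 mL total → factor 2.92/0.72 = 4.0556
Step 3: 110 μL brought to 350 μL → factor 350/110 = 3.1818
Step 4: 90 μL + 1100 μL = 1190 μL total → factor 1190/90 = 13.222
Overall dilution factor = 3.5455 × 4.0556 × 3.1818 × 13.222 = 604.93
Final = 25.0 μg/mL / 604.93 = 0.04133 μg/mL = 41.3 ng/mL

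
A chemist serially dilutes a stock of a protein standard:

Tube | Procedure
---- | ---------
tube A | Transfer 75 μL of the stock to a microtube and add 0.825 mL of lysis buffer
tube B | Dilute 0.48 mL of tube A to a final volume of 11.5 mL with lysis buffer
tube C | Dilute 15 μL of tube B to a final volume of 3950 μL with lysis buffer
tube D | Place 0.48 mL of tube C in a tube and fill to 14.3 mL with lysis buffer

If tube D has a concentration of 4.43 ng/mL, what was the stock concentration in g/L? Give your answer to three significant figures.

Step 1: 75 μL + 0.825 mL = 900 μL total → factor 900/75 = 12
Step 2: 0.48 mL brought to 11.5 mL → factor 11.5/0.48 = 23.958
Step 3: 15 μL brought to 3950 μL → factor 3950/15 = 263.33
Step 4: 0.48 mL brought to 14.3 mL → factor 14.3/0.48 = 29.792
Overall dilution factor = 12 × 23.958 × 263.33 × 29.792 = 2.2555 × 10^6
Stock = 4.43 ng/mL × 2.2555 × 10^6 = 9.992 × 10^6 ng/mL = 9.99 g/L

9.99 g/L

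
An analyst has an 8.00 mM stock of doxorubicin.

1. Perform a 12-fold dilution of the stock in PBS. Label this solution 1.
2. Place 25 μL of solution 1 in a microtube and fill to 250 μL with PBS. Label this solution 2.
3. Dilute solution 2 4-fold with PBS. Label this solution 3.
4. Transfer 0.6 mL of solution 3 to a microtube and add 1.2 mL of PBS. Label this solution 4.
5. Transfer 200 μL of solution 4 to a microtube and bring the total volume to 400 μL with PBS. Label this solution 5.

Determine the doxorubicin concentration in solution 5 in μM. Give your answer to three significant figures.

Step 1: 12-fold → factor 12
Step 2: 25 μL brought to 250 μL → factor 250/25 = 10
Step 3: 4-fold → factor 4
Step 4: 0.6 mL + 1.2 mL = 1.8 mL total → factor 1.8/0.6 = 3
Step 5: 200 μL brought to 400 μL → factor 400/200 = 2
Overall dilution factor = 12 × 10 × 4 × 3 × 2 = 2880
Final = 8.00 mM / 2880 = 0.002778 mM = 2.78 μM

2.78 μM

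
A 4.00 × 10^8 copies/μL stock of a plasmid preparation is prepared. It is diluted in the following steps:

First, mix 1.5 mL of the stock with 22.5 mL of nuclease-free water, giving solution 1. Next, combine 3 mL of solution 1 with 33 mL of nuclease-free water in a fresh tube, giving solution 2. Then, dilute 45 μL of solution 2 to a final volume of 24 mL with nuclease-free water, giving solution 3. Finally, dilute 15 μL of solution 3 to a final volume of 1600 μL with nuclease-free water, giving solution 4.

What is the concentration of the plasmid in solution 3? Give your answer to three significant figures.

Step 1: 1.5 mL + 22.5 mL = 24 mL total → factor 24/1.5 = 16
Step 2: 3 mL + 33 mL = 36 mL total → factor 36/3 = 12
Step 3: 45 μL brought to 24 mL → factor 24000/45 = 533.33
Dilution factor through solution 3 = 16 × 12 × 533.33 = 1.024 × 10^5
[solution 3] = 4.00 × 10^8 copies/μL / 1.024 × 10^5 = 3.91 × 10^3 copies/μL

3.91 × 10^3 copies/μL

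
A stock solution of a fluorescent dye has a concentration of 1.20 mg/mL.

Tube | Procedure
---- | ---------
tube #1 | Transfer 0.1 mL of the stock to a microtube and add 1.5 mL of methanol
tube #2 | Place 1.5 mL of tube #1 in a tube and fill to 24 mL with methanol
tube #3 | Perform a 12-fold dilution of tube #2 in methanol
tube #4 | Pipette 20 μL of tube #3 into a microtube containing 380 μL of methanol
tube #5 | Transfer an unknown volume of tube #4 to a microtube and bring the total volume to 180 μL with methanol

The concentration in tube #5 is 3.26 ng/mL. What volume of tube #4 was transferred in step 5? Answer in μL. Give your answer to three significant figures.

Step 1: 0.1 mL + 1.5 mL = 1.6 mL total → factor 1.6/0.1 = 16
Step 2: 1.5 mL brought to 24 mL → factor 24/1.5 = 16
Step 3: 12-fold → factor 12
Step 4: 20 μL + 380 μL = 400 μL total → factor 400/20 = 20
Step 5: v brought to 180 μL → factor = 180 μL/v
Product of known-step factors = 61440
Overall factor = 1.20 mg/mL / (3.26 ng/mL) = 3.681 × 10^5
Step-5 factor = 3.681 × 10^5 / 61440 = 5.9912
v = 180 μL / 5.9912 = 30.0 μL

30.0 μL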